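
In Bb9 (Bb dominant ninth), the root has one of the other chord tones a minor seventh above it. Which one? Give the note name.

Ab

Bb9 is spelled Bb D F Ab C.
The root is Bb. A minor seventh above Bb is Ab.
Ab is the chord's 7th.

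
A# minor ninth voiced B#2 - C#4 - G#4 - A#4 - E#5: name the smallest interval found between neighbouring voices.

Adjacent intervals: B#2→C#4 = minor ninth; C#4→G#4 = perfect fifth; G#4→A#4 = major second; A#4→E#5 = perfect fifth.
The smallest is G#4 to A#4, a major second (2 semitones).

major 2nd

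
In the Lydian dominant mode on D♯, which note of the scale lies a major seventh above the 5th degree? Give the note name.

The scale is D♯ E♯ F𝄪 G𝄪 A♯ B♯ C♯.
The 5th degree is A♯; a major seventh above that is G𝄪 — scale degree 4.

G##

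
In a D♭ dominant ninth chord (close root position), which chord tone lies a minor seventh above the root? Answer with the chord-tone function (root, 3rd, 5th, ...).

D♭9 is spelled D♭, F, A♭, C♭, E♭.
The root is D♭. A minor seventh above D♭ is C♭.
C♭ is the chord's 7th.

7th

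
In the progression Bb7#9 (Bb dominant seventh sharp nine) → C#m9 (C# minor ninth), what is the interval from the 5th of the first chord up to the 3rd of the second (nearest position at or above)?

Bb7#9 (Bb dominant seventh sharp nine) has F as its 5th, and C#m9 (C# minor ninth) has E as its 3rd.
From F to E is 11 semitones, exactly the major seventh.

major seventh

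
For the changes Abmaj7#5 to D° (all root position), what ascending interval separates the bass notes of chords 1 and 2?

The roots are Ab and D.
From Ab to D: 6 semitones over a fourth = augmented.

augmented fourth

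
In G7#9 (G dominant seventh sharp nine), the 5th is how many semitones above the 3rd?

3

Spelling the chord: G-B-D-F-A#.
B to D is a minor third: 3 semitones.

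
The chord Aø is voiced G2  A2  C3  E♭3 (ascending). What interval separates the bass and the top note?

The outer voices are G2 and E♭3.
G up to E♭ is 8 semitones, a half step narrower than a major sixth, so the interval is minor.

m6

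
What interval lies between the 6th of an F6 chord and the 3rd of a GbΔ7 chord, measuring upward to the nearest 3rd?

minor sixth

F6 has D as its 6th, and GbΔ7 has Bb as its 3rd.
From D to Bb: 8 semitones over a sixth = minor.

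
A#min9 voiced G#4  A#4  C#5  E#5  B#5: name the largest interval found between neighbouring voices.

perfect 5th

Adjacent intervals: G#4→A#4 = major second; A#4→C#5 = minor third; C#5→E#5 = major third; E#5→B#5 = perfect fifth.
The largest is E#5 to B#5, a perfect fifth (7 semitones).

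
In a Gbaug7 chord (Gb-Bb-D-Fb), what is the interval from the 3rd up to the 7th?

diminished fifth

3rd = Bb; 7th = Fb.
Bb up to Fb is 6 semitones, a half step narrower than a perfect fifth, so the interval is diminished.
That tritone between 3rd and 7th is what gives the dominant seventh its pull toward resolution.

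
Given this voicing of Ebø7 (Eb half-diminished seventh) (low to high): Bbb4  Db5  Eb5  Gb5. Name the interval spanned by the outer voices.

M6

The outer voices are Bbb4 and Gb5.
From Bbb to Gb is 9 semitones, exactly the major sixth.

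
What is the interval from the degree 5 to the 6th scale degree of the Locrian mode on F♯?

major 2nd

The scale runs F♯ G A B C D E.
The degree 5 is C and the scale degree 6 is D.
From C to D is 2 semitones, exactly the major second.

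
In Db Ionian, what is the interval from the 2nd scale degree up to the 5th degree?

P4

Db major: Db Eb F Gb Ab Bb C.
The 2nd scale degree is Eb and the 5th degree is Ab.
Eb up to Ab spans 4 letter names and 5 semitones — a perfect fourth.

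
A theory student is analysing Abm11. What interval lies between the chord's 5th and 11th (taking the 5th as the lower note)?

m7

The chord tones of Ab minor eleventh are Ab Cb Eb Gb Bb Db.
So we need the interval from Eb up to Db.
Eb up to Db is 10 semitones, a half step narrower than a major seventh, so the interval is minor.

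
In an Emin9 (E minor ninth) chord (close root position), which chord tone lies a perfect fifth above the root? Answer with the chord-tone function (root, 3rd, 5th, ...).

5th

The chord tones of Em9 are E, G, B, D, F#.
The root is E. A perfect fifth above E is B.
B is the chord's 5th.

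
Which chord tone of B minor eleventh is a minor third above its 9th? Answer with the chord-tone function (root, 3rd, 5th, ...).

11th

Bm11: B–D–F#–A–C#–E.
The 9th is C#. A minor third above C# is E.
E is the chord's 11th.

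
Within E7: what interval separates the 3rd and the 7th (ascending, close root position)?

The chord tones of E dominant seventh are E G# B D.
That puts G# below D.
From G# to D: 6 semitones over a fifth = diminished.

diminished fifth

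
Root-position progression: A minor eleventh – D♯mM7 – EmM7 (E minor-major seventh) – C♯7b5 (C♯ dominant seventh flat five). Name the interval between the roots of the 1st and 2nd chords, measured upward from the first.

augmented fourth

The roots are A and D♯.
4 letter names make it a fourth; at 6 semitones (a half step wider than perfect) the quality is augmented.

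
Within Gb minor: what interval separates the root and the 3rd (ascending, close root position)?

Gb minor is spelled Gb-Bbb-Db.
Root = Gb; 3rd = Bbb.
Gb up to Bbb is 3 semitones, a half step narrower than a major third, so the interval is minor.

minor third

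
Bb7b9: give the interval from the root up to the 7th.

Spelling the chord: Bb–D–F–Ab–Cb.
That puts Bb below Ab.
From Bb to Ab: 10 semitones over a seventh = minor.

minor seventh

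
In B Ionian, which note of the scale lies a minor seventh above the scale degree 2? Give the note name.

B

The scale is B C# D# E F# G# A#.
The scale degree 2 is C#; a minor seventh above that is B — scale degree 1.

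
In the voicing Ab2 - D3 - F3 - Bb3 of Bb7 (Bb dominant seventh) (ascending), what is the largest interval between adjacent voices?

augmented fourth

Adjacent intervals: Ab2→D3 = augmented fourth; D3→F3 = minor third; F3→Bb3 = perfect fourth.
The largest is Ab2 to D3, an augmented fourth (6 semitones).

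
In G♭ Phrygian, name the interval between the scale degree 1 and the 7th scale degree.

minor seventh

Spelling G♭ Phrygian: G♭ A𝄫 B𝄫 C♭ D♭ E𝄫 F♭.
That puts G♭ below F♭.
From G♭ to F♭: 10 semitones over a seventh = minor.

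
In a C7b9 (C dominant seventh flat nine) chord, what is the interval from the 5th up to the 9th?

C7b9 (C dominant seventh flat nine) is spelled C–E–G–Bb–Db.
The 5th is G and the 9th is Db.
From G to Db: 6 semitones over a fifth = diminished.

diminished fifth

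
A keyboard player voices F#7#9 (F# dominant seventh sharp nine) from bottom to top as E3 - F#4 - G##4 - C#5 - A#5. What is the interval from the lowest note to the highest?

The outer voices are E3 and A#5.
E up to A# is 30 semitones, a half step wider than a perfect 18th, so the interval is augmented.

augmented 18th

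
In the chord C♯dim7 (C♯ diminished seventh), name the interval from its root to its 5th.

diminished fifth

The chord tones of C♯°7 are C♯-E-G-B♭.
The root is C♯ and the 5th is G.
5 letter names make it a fifth; at 6 semitones (a half step narrower than perfect) the quality is diminished.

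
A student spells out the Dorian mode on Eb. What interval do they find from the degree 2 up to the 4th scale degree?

The scale runs Eb F Gb Ab Bb C Db.
That puts F below Ab.
From F to Ab: 3 semitones over a third = minor.

minor 3rd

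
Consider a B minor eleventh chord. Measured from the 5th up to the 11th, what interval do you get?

The chord tones of Bm11 (B minor eleventh) are B D F# A C# E.
5th = F#; 11th = E.
F# up to E is 10 semitones, a half step narrower than a major seventh, so the interval is minor.

m7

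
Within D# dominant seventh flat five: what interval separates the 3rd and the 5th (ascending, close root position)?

Spelling the chord: D#-F##-A-C#.
So we need the interval from F## up to A.
F## up to A is 2 semitones, a whole step narrower than a major third, so the interval is diminished.

d3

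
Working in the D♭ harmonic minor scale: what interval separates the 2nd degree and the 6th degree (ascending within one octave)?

diminished fifth

D♭ harmonic minor: D♭ E♭ F♭ G♭ A♭ B𝄫 C.
The 2nd degree is E♭ and the degree 6 is B𝄫.
From E♭ to B𝄫: 6 semitones over a fifth = diminished.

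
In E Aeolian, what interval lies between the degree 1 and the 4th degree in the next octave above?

perfect eleventh

E natural minor: E F♯ G A B C D.
Degree 1 = E; 4th degree (up an octave) = A.
Counting 11 letters and 17 half steps from E gives a perfect eleventh.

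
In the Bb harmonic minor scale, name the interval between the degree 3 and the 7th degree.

augmented fifth

Spelling the Bb harmonic minor scale: Bb C Db Eb F Gb A.
Degree 3 = Db; 7th degree = A.
Db up to A is 8 semitones, a half step wider than a perfect fifth, so the interval is augmented.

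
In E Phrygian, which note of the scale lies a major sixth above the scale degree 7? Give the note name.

The scale is E F G A B C D.
The scale degree 7 is D; a major sixth above that is B — scale degree 5.

B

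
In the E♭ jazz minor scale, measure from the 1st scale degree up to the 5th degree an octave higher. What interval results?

P12

E♭ melodic minor: E♭ F G♭ A♭ B♭ C D.
The 1st scale degree is E♭ and the 5th degree (up an octave) is B♭.
Counting 12 letters and 19 half steps from E♭ gives a perfect twelfth.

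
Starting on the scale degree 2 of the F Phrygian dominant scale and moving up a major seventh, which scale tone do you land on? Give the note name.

F

The scale is F Gb A Bb C Db Eb.
The scale degree 2 is Gb; a major seventh above that is F — scale degree 1.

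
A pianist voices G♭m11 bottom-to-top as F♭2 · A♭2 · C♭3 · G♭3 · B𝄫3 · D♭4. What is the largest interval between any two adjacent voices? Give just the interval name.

Adjacent intervals: F♭2→A♭2 = major third; A♭2→C♭3 = minor third; C♭3→G♭3 = perfect fifth; G♭3→B𝄫3 = minor third; B𝄫3→D♭4 = major third.
The largest is C♭3 to G♭3, a perfect fifth (7 semitones).

P5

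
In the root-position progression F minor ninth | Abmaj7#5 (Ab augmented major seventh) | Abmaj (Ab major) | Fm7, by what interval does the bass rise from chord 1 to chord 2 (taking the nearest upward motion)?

The roots are F and Ab.
3 letter names make it a third; at 3 semitones (a half step narrower than major) the quality is minor.

minor third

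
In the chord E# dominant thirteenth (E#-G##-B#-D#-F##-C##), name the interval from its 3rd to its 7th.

So we need the interval from G## up to D#.
5 letter names make it a fifth; at 6 semitones (a half step narrower than perfect) the quality is diminished.
This 3–7 tritone is the characteristic tension at the heart of the dominant sound.

diminished fifth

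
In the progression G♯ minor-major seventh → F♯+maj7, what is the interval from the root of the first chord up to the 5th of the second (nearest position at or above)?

augmented fourth

The root of G♯ minor-major seventh is G♯; the 5th of F♯+maj7 is C𝄪.
G♯ up to C𝄪 is 6 semitones, a half step wider than a perfect fourth, so the interval is augmented.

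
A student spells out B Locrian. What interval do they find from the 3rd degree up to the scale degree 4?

Spelling B Locrian: B C D E F G A.
That puts D below E.
Counting 2 letters and 2 half steps from D gives a major second.

major 2nd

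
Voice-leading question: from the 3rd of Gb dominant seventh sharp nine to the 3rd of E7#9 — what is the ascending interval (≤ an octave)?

Gb dominant seventh sharp nine has Bb as its 3rd, and E7#9 has G# as its 3rd.
6 letter names make it a sixth; at 10 semitones (a half step wider than major) the quality is augmented.

augmented sixth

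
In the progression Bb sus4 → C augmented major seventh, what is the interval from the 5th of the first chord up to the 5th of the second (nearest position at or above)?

augmented 2nd

Bb sus4 has F as its 5th, and C augmented major seventh has G# as its 5th.
From F to G#: 3 semitones over a second = augmented.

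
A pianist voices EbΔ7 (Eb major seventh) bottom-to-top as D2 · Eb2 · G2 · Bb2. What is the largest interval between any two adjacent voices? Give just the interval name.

Adjacent intervals: D2→Eb2 = minor second; Eb2→G2 = major third; G2→Bb2 = minor third.
The largest is Eb2 to G2, a major third (4 semitones).

major third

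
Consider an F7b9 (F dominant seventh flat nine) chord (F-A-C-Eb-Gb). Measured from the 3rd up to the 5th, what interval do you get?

minor third

So we need the interval from A up to C.
From A to C: 3 semitones over a third = minor.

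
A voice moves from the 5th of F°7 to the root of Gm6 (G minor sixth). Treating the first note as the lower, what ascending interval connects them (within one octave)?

augmented fifth

F°7 has Cb as its 5th, and Gm6 (G minor sixth) has G as its root.
5 letter names make it a fifth; at 8 semitones (a half step wider than perfect) the quality is augmented.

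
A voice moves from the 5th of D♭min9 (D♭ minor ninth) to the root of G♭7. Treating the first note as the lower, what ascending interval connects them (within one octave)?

minor 7th

D♭min9 (D♭ minor ninth) has A♭ as its 5th, and G♭7 has G♭ as its root.
From A♭ to G♭: 10 semitones over a seventh = minor.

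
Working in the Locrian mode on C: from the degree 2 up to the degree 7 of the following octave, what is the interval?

C locrian: C D♭ E♭ F G♭ A♭ B♭.
The degree 2 is D♭ and the degree 7 (up an octave) is B♭.
D♭ up to B♭ spans 13 letter names and 21 semitones — a major thirteenth.

major thirteenth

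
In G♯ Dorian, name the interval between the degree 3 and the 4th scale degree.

G♯ dorian: G♯ A♯ B C♯ D♯ E♯ F♯.
The degree 3 is B and the degree 4 is C♯.
B up to C♯ spans 2 letter names and 2 semitones — a major second.

major second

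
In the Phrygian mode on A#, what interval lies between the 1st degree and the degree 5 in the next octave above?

P12

Spelling the Phrygian mode on A#: A# B C# D# E# F# G#.
The 1st degree is A# and the 5th scale degree (up an octave) is E#.
Counting 12 letters and 19 half steps from A# gives a perfect twelfth.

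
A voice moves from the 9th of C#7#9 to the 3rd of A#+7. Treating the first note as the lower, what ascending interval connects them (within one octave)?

The 9th of C#7#9 is D##; the 3rd of A#+7 is C##.
D## up to C## is 10 semitones, a half step narrower than a major seventh, so the interval is minor.

minor seventh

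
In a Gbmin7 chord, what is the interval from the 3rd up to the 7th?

perfect fifth

Spelling the chord: Gb–Bbb–Db–Fb.
The 3rd is Bbb and the 7th is Fb.
Bbb up to Fb spans 5 letter names and 7 semitones — a perfect fifth.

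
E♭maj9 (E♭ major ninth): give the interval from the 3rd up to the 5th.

m3

E♭ major ninth is spelled E♭-G-B♭-D-F.
That puts G below B♭.
3 letter names make it a third; at 3 semitones (a half step narrower than major) the quality is minor.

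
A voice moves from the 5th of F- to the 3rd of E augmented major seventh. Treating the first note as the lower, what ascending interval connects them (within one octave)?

augmented fifth

The 5th of F- is C; the 3rd of E augmented major seventh is G#.
From C to G#: 8 semitones over a fifth = augmented.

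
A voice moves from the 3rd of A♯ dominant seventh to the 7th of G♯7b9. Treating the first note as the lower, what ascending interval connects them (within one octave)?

diminished fourth

A♯ dominant seventh has C𝄪 as its 3rd, and G♯7b9 has F♯ as its 7th.
C𝄪 up to F♯ is 4 semitones, a half step narrower than a perfect fourth, so the interval is diminished.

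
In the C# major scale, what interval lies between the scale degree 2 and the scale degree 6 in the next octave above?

perfect twelfth

Spelling the C# major scale: C# D# E# F# G# A# B#.
That puts D# below A#.
D# up to A# spans 12 letter names and 19 semitones — a perfect twelfth.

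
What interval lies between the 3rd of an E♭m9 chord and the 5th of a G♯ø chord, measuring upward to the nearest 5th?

E♭m9 has G♭ as its 3rd, and G♯ø has D as its 5th.
5 letter names make it a fifth; at 8 semitones (a half step wider than perfect) the quality is augmented.

augmented fifth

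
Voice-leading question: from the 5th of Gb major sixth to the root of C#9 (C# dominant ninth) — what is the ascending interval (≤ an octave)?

The 5th of Gb major sixth is Db; the root of C#9 (C# dominant ninth) is C#.
From Db to C#: 12 semitones over a seventh = augmented.

A7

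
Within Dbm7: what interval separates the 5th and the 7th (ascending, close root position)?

m3

Db-7: Db-Fb-Ab-Cb.
So we need the interval from Ab up to Cb.
From Ab to Cb: 3 semitones over a third = minor.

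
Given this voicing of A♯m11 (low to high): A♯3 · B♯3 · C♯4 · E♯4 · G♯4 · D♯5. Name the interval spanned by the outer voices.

P11

The outer voices are A♯3 and D♯5.
Counting 11 letters and 17 half steps from A♯ gives a perfect eleventh.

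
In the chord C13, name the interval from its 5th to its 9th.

perfect fifth

C13 is spelled C–E–G–Bb–D–A.
5th = G; 9th = D.
From G to D is 7 semitones, exactly the perfect fifth.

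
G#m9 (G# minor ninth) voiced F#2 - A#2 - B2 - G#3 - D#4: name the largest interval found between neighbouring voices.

Adjacent intervals: F#2→A#2 = major third; A#2→B2 = minor second; B2→G#3 = major sixth; G#3→D#4 = perfect fifth.
The largest is B2 to G#3, a major sixth (9 semitones).

major sixth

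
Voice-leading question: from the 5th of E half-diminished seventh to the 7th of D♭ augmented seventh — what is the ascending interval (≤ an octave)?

E half-diminished seventh has B♭ as its 5th, and D♭ augmented seventh has C♭ as its 7th.
B♭ up to C♭ is 1 semitone, a half step narrower than a major second, so the interval is minor.

minor second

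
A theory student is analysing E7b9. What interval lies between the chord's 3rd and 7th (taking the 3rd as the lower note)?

E7b9 (E dominant seventh flat nine): E–G#–B–D–F.
So we need the interval from G# up to D.
G# up to D is 6 semitones, a half step narrower than a perfect fifth, so the interval is diminished.
This 3–7 tritone is the characteristic tension at the heart of the dominant sound.

diminished fifth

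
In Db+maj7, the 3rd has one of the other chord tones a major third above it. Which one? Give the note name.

The chord tones of Db+maj7 are Db, F, A, C.
The 3rd is F. A major third above F is A.
A is the chord's 5th.

A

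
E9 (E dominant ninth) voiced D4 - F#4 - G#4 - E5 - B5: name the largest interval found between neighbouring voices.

Adjacent intervals: D4→F#4 = major third; F#4→G#4 = major second; G#4→E5 = minor sixth; E5→B5 = perfect fifth.
The largest is G#4 to E5, a minor sixth (8 semitones).

minor 6th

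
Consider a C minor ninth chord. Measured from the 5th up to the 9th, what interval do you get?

P5

C minor ninth: C-Eb-G-Bb-D.
That puts G below D.
Counting 5 letters and 7 half steps from G gives a perfect fifth.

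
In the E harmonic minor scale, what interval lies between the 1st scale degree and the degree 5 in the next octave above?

perfect twelfth

E harmonic minor: E F# G A B C D#.
That puts E below B.
From E to B is 19 semitones, exactly the perfect twelfth.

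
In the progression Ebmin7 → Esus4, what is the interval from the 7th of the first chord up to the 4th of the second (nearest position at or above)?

The 7th of Ebmin7 is Db; the 4th of Esus4 is A.
Db up to A is 8 semitones, a half step wider than a perfect fifth, so the interval is augmented.

augmented fifth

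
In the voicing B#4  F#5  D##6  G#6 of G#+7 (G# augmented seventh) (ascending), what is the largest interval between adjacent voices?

Adjacent intervals: B#4→F#5 = diminished fifth; F#5→D##6 = augmented sixth; D##6→G#6 = diminished fourth.
The largest is F#5 to D##6, an augmented sixth (10 semitones).

augmented sixth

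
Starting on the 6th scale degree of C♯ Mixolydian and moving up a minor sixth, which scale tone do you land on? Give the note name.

F#

The scale is C♯ D♯ E♯ F♯ G♯ A♯ B.
The 6th scale degree is A♯; a minor sixth above that is F♯ — scale degree 4.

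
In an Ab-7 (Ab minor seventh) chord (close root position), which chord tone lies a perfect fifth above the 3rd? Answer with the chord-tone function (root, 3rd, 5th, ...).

7th

Abm7 (Ab minor seventh) is spelled Ab Cb Eb Gb.
The 3rd is Cb. A perfect fifth above Cb is Gb.
Gb is the chord's 7th.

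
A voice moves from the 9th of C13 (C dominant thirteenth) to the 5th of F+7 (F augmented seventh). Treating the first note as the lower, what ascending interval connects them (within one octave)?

The 9th of C13 (C dominant thirteenth) is D; the 5th of F+7 (F augmented seventh) is C#.
Counting 7 letters and 11 half steps from D gives a major seventh.

major 7th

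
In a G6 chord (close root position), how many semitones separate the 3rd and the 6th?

5

The chord tones of G6 (G major sixth) are G–B–D–E.
B to E is a perfect fourth: 5 semitones.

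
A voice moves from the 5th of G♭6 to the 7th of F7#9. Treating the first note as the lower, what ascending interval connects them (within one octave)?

major second

G♭6 has D♭ as its 5th, and F7#9 has E♭ as its 7th.
From D♭ to E♭ is 2 semitones, exactly the major second.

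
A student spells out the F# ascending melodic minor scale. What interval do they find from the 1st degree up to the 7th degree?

F# melodic minor: F# G# A B C# D# E#.
That puts F# below E#.
From F# to E# is 11 semitones, exactly the major seventh.

major 7th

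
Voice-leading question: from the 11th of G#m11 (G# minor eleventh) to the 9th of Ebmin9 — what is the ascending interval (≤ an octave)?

diminished fourth

G#m11 (G# minor eleventh) has C# as its 11th, and Ebmin9 has F as its 9th.
From C# to F: 4 semitones over a fourth = diminished.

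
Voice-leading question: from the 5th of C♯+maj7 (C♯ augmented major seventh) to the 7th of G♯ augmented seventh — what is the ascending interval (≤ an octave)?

C♯+maj7 (C♯ augmented major seventh) has G𝄪 as its 5th, and G♯ augmented seventh has F♯ as its 7th.
7 letter names make it a seventh; at 9 semitones (a whole step narrower than major) the quality is diminished.

d7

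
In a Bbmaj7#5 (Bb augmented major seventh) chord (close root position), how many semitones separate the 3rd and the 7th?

Bbmaj7#5 (Bb augmented major seventh) is spelled Bb–D–F#–A.
D to A is a perfect fifth: 7 semitones.

7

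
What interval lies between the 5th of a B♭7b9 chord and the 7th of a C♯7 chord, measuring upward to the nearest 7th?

augmented fourth

The 5th of B♭7b9 is F; the 7th of C♯7 is B.
F up to B is 6 semitones, a half step wider than a perfect fourth, so the interval is augmented.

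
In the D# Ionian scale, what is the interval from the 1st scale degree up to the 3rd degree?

The scale runs D# E# F## G# A# B# C##.
The 1st scale degree is D# and the degree 3 is F##.
Counting 3 letters and 4 half steps from D# gives a major third.

major 3rd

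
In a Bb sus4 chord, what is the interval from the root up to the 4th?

perfect fourth

The chord tones of Bb sus4 are Bb-Eb-F.
So we need the interval from Bb up to Eb.
From Bb to Eb is 5 semitones, exactly the perfect fourth.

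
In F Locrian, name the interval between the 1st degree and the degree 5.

F locrian: F Gb Ab Bb Cb Db Eb.
So we need the interval from F up to Cb.
F up to Cb is 6 semitones, a half step narrower than a perfect fifth, so the interval is diminished.

diminished fifth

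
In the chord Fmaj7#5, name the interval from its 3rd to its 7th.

perfect fifth

The chord tones of Fmaj7#5 (F augmented major seventh) are F, A, C#, E.
The 3rd is A and the 7th is E.
A up to E spans 5 letter names and 7 semitones — a perfect fifth.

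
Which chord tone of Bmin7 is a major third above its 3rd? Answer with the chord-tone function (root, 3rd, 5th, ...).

5th

Spelling the chord: B–D–F#–A.
The 3rd is D. A major third above D is F#.
F# is the chord's 5th.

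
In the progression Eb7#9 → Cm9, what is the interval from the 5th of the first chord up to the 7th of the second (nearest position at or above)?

perfect unison

The 5th of Eb7#9 is Bb; the 7th of Cm9 is Bb.
From Bb to Bb is 0 semitones, exactly the perfect unison.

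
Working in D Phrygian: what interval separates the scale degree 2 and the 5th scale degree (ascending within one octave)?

A4

Spelling D Phrygian: D Eb F G A Bb C.
That puts Eb below A.
From Eb to A: 6 semitones over a fourth = augmented.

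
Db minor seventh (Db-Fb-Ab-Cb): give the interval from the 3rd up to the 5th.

That puts Fb below Ab.
From Fb to Ab is 4 semitones, exactly the major third.

major third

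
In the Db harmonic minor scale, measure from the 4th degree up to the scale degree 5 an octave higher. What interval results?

major ninth

Db harmonic minor: Db Eb Fb Gb Ab Bbb C.
That puts Gb below Ab.
From Gb to Ab is 14 semitones, exactly the major ninth.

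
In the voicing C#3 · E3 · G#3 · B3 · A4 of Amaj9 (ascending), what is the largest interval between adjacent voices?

Adjacent intervals: C#3→E3 = minor third; E3→G#3 = major third; G#3→B3 = minor third; B3→A4 = minor seventh.
The largest is B3 to A4, a minor seventh (10 semitones).

minor seventh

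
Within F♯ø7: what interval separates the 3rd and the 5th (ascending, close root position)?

The chord tones of F♯ half-diminished seventh are F♯–A–C–E.
That puts A below C.
From A to C: 3 semitones over a third = minor.

minor 3rd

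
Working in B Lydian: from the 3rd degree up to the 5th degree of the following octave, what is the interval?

minor tenth

The scale runs B C# D# E# F# G# A#.
So we need the interval from D# up to F#.
From D# to F#: 15 semitones over a tenth = minor.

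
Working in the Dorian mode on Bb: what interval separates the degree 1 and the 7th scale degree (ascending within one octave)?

The scale runs Bb C Db Eb F G Ab.
Degree 1 = Bb; degree 7 = Ab.
Bb up to Ab is 10 semitones, a half step narrower than a major seventh, so the interval is minor.

minor seventh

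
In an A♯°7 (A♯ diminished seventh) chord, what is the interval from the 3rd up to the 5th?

minor 3rd

A♯°7 is spelled A♯-C♯-E-G.
3rd = C♯; 5th = E.
From C♯ to E: 3 semitones over a third = minor.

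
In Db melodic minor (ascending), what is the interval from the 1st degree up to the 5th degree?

perfect fifth

Spelling Db melodic minor (ascending): Db Eb Fb Gb Ab Bb C.
The 1st degree is Db and the degree 5 is Ab.
Counting 5 letters and 7 half steps from Db gives a perfect fifth.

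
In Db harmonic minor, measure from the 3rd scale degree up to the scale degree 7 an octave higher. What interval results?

A12

Db harmonic minor: Db Eb Fb Gb Ab Bbb C.
The 3rd scale degree is Fb and the scale degree 7 (up an octave) is C.
From Fb to C: 20 semitones over a twelfth = augmented.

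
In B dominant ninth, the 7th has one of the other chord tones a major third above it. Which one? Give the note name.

B9: B-D#-F#-A-C#.
The 7th is A. A major third above A is C#.
C# is the chord's 9th.

C#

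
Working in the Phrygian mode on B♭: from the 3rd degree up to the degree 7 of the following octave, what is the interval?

Spelling the Phrygian mode on B♭: B♭ C♭ D♭ E♭ F G♭ A♭.
The 3rd degree is D♭ and the 7th degree (up an octave) is A♭.
D♭ up to A♭ spans 12 letter names and 19 semitones — a perfect twelfth.

perfect 12th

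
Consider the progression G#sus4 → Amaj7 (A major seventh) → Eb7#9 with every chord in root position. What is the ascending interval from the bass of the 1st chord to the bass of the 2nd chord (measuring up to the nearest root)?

minor second

The roots are G# and A.
From G# to A: 1 semitone over a second = minor.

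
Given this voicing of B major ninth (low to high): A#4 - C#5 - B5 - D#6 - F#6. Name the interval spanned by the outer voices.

The outer voices are A#4 and F#6.
From A# to F#: 20 semitones over a thirteenth = minor.

m13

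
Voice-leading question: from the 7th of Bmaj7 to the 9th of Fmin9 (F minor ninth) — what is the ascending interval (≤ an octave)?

Bmaj7 has A# as its 7th, and Fmin9 (F minor ninth) has G as its 9th.
7 letter names make it a seventh; at 9 semitones (a whole step narrower than major) the quality is diminished.

diminished seventh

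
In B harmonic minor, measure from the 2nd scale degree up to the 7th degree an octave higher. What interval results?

Spelling B harmonic minor: B C♯ D E F♯ G A♯.
That puts C♯ below A♯.
From C♯ to A♯ is 21 semitones, exactly the major thirteenth.

major thirteenth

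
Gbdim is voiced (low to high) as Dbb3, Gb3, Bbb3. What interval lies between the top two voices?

Those voices are Gb3 and Bbb3.
From Gb to Bbb: 3 semitones over a third = minor.

minor third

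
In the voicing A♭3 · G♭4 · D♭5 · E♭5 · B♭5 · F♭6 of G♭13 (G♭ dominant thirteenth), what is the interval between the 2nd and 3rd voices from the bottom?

Those voices are G♭4 and D♭5.
From G♭ to D♭ is 7 semitones, exactly the perfect fifth.

perfect fifth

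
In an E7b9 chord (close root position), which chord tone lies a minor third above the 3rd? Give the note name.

B

Spelling the chord: E G♯ B D F.
The 3rd is G♯. A minor third above G♯ is B.
B is the chord's 5th.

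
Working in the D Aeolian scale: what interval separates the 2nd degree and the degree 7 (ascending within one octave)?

minor sixth

Spelling the D Aeolian scale: D E F G A Bb C.
So we need the interval from E up to C.
E up to C is 8 semitones, a half step narrower than a major sixth, so the interval is minor.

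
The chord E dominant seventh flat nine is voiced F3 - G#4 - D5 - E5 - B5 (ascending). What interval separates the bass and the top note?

augmented 18th

The outer voices are F3 and B5.
From F to B: 30 semitones over a 18th = augmented.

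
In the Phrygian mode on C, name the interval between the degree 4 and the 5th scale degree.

Spelling the Phrygian mode on C: C Db Eb F G Ab Bb.
So we need the interval from F up to G.
Counting 2 letters and 2 half steps from F gives a major second.

major second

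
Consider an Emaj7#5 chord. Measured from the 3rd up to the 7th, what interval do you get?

perfect fifth

E+maj7: E G# B# D#.
So we need the interval from G# up to D#.
G# up to D# spans 5 letter names and 7 semitones — a perfect fifth.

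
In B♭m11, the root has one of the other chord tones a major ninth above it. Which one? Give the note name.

Spelling the chord: B♭ D♭ F A♭ C E♭.
The root is B♭. A major ninth above B♭ is C.
C is the chord's 9th.

C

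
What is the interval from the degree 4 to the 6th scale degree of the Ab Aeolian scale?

minor 3rd

Ab natural minor: Ab Bb Cb Db Eb Fb Gb.
Degree 4 = Db; degree 6 = Fb.
Db up to Fb is 3 semitones, a half step narrower than a major third, so the interval is minor.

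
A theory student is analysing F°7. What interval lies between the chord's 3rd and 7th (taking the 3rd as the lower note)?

Fdim7 (F diminished seventh): F, Ab, Cb, Ebb.
That puts Ab below Ebb.
5 letter names make it a fifth; at 6 semitones (a half step narrower than perfect) the quality is diminished.

d5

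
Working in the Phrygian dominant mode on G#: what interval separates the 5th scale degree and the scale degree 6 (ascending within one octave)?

G# phrygian dominant: G# A B# C# D# E F#.
So we need the interval from D# up to E.
D# up to E is 1 semitone, a half step narrower than a major second, so the interval is minor.

minor second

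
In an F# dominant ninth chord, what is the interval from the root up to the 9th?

major 9th

Spelling the chord: F#-A#-C#-E-G#.
The root is F# and the 9th is G#.
From F# to G# is 14 semitones, exactly the major ninth.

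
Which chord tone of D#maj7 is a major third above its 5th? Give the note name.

C##

The chord tones of D#M7 are D#, F##, A#, C##.
The 5th is A#. A major third above A# is C##.
C## is the chord's 7th.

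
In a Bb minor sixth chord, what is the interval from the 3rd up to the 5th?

major third

Bbmin6 (Bb minor sixth): Bb–Db–F–G.
The 3rd is Db and the 5th is F.
From Db to F is 4 semitones, exactly the major third.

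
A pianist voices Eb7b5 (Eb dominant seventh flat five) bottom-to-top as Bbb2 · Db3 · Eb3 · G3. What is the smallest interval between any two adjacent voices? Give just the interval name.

major second

Adjacent intervals: Bbb2→Db3 = major third; Db3→Eb3 = major second; Eb3→G3 = major third.
The smallest is Db3 to Eb3, a major second (2 semitones).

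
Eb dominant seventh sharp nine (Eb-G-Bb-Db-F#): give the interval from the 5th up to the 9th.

The 5th is Bb and the 9th is F#.
Bb up to F# is 8 semitones, a half step wider than a perfect fifth, so the interval is augmented.

augmented 5th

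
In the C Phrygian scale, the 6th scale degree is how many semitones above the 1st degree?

8

The scale is C Db Eb F G Ab Bb.
C up to Ab is a minor sixth — 8 semitones.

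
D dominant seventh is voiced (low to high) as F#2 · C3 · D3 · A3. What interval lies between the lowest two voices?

diminished fifth

Those voices are F#2 and C3.
From F# to C: 6 semitones over a fifth = diminished.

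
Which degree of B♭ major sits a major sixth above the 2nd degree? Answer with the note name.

A

The scale is B♭ C D E♭ F G A.
The 2nd degree is C; a major sixth above that is A — scale degree 7.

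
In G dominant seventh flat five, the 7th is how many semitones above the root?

G7b5 is spelled G–B–D♭–F.
G to F is a minor seventh: 10 semitones.

10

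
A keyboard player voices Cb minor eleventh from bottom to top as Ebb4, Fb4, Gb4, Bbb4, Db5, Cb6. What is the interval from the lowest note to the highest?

The outer voices are Ebb4 and Cb6.
Counting 13 letters and 21 half steps from Ebb gives a major thirteenth.

major thirteenth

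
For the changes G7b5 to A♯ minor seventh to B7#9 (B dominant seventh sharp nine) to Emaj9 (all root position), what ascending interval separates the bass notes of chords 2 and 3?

m2

The roots are A♯ and B.
From A♯ to B: 1 semitone over a second = minor.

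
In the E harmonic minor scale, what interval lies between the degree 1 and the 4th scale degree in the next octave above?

Spelling the E harmonic minor scale: E F♯ G A B C D♯.
Degree 1 = E; degree 4 (up an octave) = A.
Counting 11 letters and 17 half steps from E gives a perfect eleventh.

perfect 11th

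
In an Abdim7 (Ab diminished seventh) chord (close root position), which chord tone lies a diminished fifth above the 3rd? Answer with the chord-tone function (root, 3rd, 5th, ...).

Abdim7: Ab–Cb–Ebb–Gbb.
The 3rd is Cb. A diminished fifth above Cb is Gbb.
Gbb is the chord's 7th.

7th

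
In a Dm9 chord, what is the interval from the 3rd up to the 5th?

Spelling the chord: D F A C E.
The 3rd is F and the 5th is A.
From F to A is 4 semitones, exactly the major third.

M3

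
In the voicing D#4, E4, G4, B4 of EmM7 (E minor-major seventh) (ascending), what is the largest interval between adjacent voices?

major third

Adjacent intervals: D#4→E4 = minor second; E4→G4 = minor third; G4→B4 = major third.
The largest is G4 to B4, a major third (4 semitones).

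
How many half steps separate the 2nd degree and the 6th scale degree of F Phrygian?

7

The scale is F Gb Ab Bb C Db Eb.
Gb up to Db is a perfect fifth — 7 semitones.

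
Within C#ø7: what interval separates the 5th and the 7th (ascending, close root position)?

major third

Spelling the chord: C#, E, G, B.
That puts G below B.
From G to B is 4 semitones, exactly the major third.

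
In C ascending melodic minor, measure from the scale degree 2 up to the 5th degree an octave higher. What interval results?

Spelling C ascending melodic minor: C D Eb F G A B.
Scale degree 2 = D; 5th degree (up an octave) = G.
Counting 11 letters and 17 half steps from D gives a perfect eleventh.

perfect eleventh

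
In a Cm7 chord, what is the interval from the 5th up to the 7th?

minor 3rd

C minor seventh: C, Eb, G, Bb.
That puts G below Bb.
G up to Bb is 3 semitones, a half step narrower than a major third, so the interval is minor.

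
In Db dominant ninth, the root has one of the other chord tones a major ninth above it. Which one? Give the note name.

Db9 (Db dominant ninth): Db-F-Ab-Cb-Eb.
The root is Db. A major ninth above Db is Eb.
Eb is the chord's 9th.

Eb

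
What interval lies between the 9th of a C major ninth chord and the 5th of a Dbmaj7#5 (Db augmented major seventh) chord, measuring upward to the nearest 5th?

C major ninth has D as its 9th, and Dbmaj7#5 (Db augmented major seventh) has A as its 5th.
D up to A spans 5 letter names and 7 semitones — a perfect fifth.

perfect fifth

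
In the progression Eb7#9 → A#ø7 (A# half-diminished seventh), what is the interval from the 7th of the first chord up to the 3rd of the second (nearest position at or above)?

A7

The 7th of Eb7#9 is Db; the 3rd of A#ø7 (A# half-diminished seventh) is C#.
From Db to C#: 12 semitones over a seventh = augmented.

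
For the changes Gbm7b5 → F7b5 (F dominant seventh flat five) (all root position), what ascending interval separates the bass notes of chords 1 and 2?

The roots are Gb and F.
From Gb to F is 11 semitones, exactly the major seventh.

M7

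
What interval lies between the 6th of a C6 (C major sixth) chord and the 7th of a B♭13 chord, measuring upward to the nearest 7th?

diminished 8th

The 6th of C6 (C major sixth) is A; the 7th of B♭13 is A♭.
From A to A♭: 11 semitones over an octave = diminished.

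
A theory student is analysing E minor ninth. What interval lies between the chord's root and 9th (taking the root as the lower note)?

Spelling the chord: E-G-B-D-F#.
That puts E below F#.
E up to F# spans 9 letter names and 14 semitones — a major ninth.

major ninth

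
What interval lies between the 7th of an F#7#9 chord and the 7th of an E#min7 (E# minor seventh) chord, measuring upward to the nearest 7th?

The 7th of F#7#9 is E; the 7th of E#min7 (E# minor seventh) is D#.
Counting 7 letters and 11 half steps from E gives a major seventh.

major 7th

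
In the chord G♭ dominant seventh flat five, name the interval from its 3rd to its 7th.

d5

The chord tones of G♭ dominant seventh flat five are G♭, B♭, D𝄫, F♭.
That puts B♭ below F♭.
From B♭ to F♭: 6 semitones over a fifth = diminished.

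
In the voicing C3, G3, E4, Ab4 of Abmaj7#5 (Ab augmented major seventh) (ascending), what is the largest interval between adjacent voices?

M6

Adjacent intervals: C3→G3 = perfect fifth; G3→E4 = major sixth; E4→Ab4 = diminished fourth.
The largest is G3 to E4, a major sixth (9 semitones).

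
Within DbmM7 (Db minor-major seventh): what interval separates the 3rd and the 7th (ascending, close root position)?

Spelling the chord: Db-Fb-Ab-C.
3rd = Fb; 7th = C.
Fb up to C is 8 semitones, a half step wider than a perfect fifth, so the interval is augmented.

augmented fifth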